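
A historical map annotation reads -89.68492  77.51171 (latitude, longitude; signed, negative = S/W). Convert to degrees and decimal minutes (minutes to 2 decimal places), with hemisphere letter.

89° 41.10′ S, 77° 30.70′ E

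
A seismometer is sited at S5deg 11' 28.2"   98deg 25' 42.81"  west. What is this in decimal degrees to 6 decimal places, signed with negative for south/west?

-5.191167, -98.428558

φ: 5° + 11/60 + 28.2/3600 = 5 + 0.183333 + 0.007833 = 5.1911667
S ⇒ negate
Lon: 98° + 25/60 + 42.81/3600 = 98 + 0.416667 + 0.011892 = 98.4285583
hemisphere W, so the sign is −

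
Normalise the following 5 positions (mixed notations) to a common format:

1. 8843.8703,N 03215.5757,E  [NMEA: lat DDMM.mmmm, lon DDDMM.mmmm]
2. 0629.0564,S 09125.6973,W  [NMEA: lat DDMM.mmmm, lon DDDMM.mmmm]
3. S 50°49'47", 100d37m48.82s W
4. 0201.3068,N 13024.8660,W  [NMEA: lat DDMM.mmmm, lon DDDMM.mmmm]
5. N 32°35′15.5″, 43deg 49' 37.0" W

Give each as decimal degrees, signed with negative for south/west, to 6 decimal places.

1. 88.731172, 32.259595
2. -6.484273, -91.428288
3. -50.829722, -100.630228
4. 2.021780, -130.414433
5. 32.587639, -43.826944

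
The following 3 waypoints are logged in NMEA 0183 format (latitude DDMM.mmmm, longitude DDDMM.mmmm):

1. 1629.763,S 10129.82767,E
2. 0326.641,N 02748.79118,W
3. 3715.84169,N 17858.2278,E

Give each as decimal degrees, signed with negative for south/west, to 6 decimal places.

1. -16.496050, 101.497128
2. 3.444017, -27.813186
3. 37.264028, 178.970463

Point 1:
  Lat: degrees = first 2 digits = 16, minutes = 29.763; 16 + 29.763/60 = 16.4960500
  hemisphere S, so the sign is −
  Longitude: degrees = first 3 digits = 101, minutes = 29.82767; 101 + 29.82767/60 = 101.4971278
  E → positive
Point 2:
  Lat: degrees = first 2 digits = 3, minutes = 26.641; 3 + 26.641/60 = 3.4440167
  N ⇒ keep positive
  λ: split at 3 digits → 027° and 48.79118′; 27 + 48.79118/60 = 27.8131863
  hemisphere W, so the sign is −
Point 3:
  φ: degrees = first 2 digits = 37, minutes = 15.84169; 37 + 15.84169/60 = 37.2640282
  N ⇒ keep positive
  Lon: degrees = first 3 digits = 178, minutes = 58.2278; 178 + 58.2278/60 = 178.9704633
  E → positive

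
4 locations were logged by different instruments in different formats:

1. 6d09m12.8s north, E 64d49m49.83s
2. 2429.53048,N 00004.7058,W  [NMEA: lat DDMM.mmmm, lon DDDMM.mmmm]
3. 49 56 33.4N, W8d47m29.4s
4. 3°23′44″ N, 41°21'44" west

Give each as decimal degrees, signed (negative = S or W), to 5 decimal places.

1. 6.15356, 64.83051
2. 24.49217, -0.07843
3. 49.94261, -8.79150
4. 3.39556, -41.36222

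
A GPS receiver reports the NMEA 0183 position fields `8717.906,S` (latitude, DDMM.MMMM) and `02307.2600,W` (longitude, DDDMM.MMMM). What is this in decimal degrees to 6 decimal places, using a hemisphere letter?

Lat: split at 2 digits → 87° and 17.906′; 87 + 17.906/60 = 87.2984333
Lon: split at 3 digits → 023° and 7.26′; 23 + 7.26/60 = 23.1210000

87.298433° S, 23.121000° W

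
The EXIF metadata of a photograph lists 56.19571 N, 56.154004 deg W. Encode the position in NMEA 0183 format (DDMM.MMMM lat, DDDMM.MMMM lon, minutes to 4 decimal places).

Latitude: fractional part 0.195710 → 11.742600 minutes
Lon: fractional part 0.154004 → 9.240240 minutes

5611.7426,N / 05609.2402,W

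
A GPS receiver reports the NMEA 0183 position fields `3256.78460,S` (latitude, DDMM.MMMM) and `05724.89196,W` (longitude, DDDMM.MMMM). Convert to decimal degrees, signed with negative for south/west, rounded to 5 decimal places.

Lat: degrees = first 2 digits = 32, minutes = 56.7846; 32 + 56.7846/60 = 32.946410
S → negative
λ: split at 3 digits → 057° and 24.89196′; 57 + 24.89196/60 = 57.414866
hemisphere W, so the sign is −

-32.94641, -57.41487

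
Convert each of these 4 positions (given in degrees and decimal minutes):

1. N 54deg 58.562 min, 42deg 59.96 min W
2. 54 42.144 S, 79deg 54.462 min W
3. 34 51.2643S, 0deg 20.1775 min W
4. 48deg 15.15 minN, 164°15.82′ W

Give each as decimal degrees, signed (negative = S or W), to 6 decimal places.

1. 54.976033, -42.999333
2. -54.702400, -79.907700
3. -34.854405, -0.336292
4. 48.252500, -164.263667

Point 1:
  φ: 54 + 58.562/60 = 54.9760333
  N → positive
  Lon: 59.96′ = 0.999333°; total 42.9993333
  W ⇒ negate
Point 2:
  φ: 54 + 42.144/60 = 54.7024000
  S ⇒ negate
  Longitude: 79 + 54.462/60 = 79.9077000
  hemisphere W, so the sign is −
Point 3:
  Latitude: 34 + 51.2643/60 = 34.8544050
  S → negative
  λ: 0 + 20.1775/60 = 0.3362917
  W → negative
Point 4:
  Latitude: 48 + 15.15/60 = 48.2525000
  N → positive
  λ: 164 + 15.82/60 = 164.2636667
  hemisphere W, so the sign is −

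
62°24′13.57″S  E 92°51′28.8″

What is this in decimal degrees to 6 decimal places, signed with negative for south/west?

Latitude: 62° + 24/60 + 13.57/3600 = 62 + 0.400000 + 0.003769 = 62.4037694
hemisphere S, so the sign is −
Longitude: 92° + 51/60 + 28.8/3600 = 92 + 0.850000 + 0.008000 = 92.8580000
E ⇒ keep positive

-62.403769, 92.858000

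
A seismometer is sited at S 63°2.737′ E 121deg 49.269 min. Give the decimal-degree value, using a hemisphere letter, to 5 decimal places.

63.04562° S, 121.82115° E

Latitude: 63 + 2.737/60 = 63.045617
Lon: 121 + 49.269/60 = 121.821150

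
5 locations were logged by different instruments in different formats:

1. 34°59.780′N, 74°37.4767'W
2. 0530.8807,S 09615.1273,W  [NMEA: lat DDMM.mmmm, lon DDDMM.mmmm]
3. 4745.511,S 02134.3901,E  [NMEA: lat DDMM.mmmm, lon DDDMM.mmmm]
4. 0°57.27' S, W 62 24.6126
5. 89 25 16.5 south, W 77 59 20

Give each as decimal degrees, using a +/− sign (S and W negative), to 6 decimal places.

1. 34.996333, -74.624612
2. -5.514678, -96.252122
3. -47.758517, 21.573168
4. -0.954500, -62.410210
5. -89.421250, -77.988889

Point 1:
  Latitude: 34 + 59.78/60 = 34.9963333
  N → positive
  λ: 74 + 37.4767/60 = 74.6246117
  W → negative
Point 2:
  Latitude: split at 2 digits → 05° and 30.8807′; 5 + 30.8807/60 = 5.5146783
  hemisphere S, so the sign is −
  Lon: split at 3 digits → 096° and 15.1273′; 96 + 15.1273/60 = 96.2521217
  W ⇒ negate
Point 3:
  Lat: degrees = first 2 digits = 47, minutes = 45.511; 47 + 45.511/60 = 47.7585167
  S → negative
  λ: split at 3 digits → 021° and 34.3901′; 21 + 34.3901/60 = 21.5731683
  E ⇒ keep positive
Point 4:
  Latitude: 57.27′ = 0.954500°; total 0.9545000
  hemisphere S, so the sign is −
  λ: 24.6126′ = 0.410210°; total 62.4102100
  hemisphere W, so the sign is −
Point 5:
  φ: 25′ + 16.5″ = 25.27500′; 89 + 25.27500/60 = 89.4212500
  S → negative
  Longitude: 77° + 59/60 + 20/3600 = 77 + 0.983333 + 0.005556 = 77.9888889
  W → negative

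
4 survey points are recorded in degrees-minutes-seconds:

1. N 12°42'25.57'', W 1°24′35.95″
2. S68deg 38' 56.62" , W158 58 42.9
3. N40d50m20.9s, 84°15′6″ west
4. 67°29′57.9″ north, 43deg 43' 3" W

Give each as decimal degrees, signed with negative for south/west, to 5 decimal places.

Point 1:
  Lat: 12 + 42/60 + 25.57/3600 = 12.707103
  N ⇒ keep positive
  λ: 24′ + 35.95″ = 24.59917′; 1 + 24.59917/60 = 1.409986
  W ⇒ negate
Point 2:
  φ: 38′ + 56.62″ = 38.94367′; 68 + 38.94367/60 = 68.649061
  S ⇒ negate
  Lon: 58′ + 42.9″ = 58.71500′; 158 + 58.71500/60 = 158.978583
  hemisphere W, so the sign is −
Point 3:
  φ: 40° + 50/60 + 20.9/3600 = 40 + 0.833333 + 0.005806 = 40.839139
  N ⇒ keep positive
  λ: 84° + 15/60 + 6/3600 = 84 + 0.250000 + 0.001667 = 84.251667
  W ⇒ negate
Point 4:
  Latitude: 29′ + 57.9″ = 29.96500′; 67 + 29.96500/60 = 67.499417
  N → positive
  λ: 43 + 43/60 + 3/3600 = 43.717500
  W ⇒ negate

1. 12.70710, -1.40999
2. -68.64906, -158.97858
3. 40.83914, -84.25167
4. 67.49942, -43.71750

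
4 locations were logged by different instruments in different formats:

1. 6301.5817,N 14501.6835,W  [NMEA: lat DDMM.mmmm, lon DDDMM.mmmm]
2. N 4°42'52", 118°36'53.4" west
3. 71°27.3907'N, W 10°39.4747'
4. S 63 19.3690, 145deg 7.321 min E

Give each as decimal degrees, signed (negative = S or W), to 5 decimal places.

Point 1:
  φ: degrees = first 2 digits = 63, minutes = 1.5817; 63 + 1.5817/60 = 63.026362
  N → positive
  λ: degrees = first 3 digits = 145, minutes = 1.6835; 145 + 1.6835/60 = 145.028058
  hemisphere W, so the sign is −
Point 2:
  Lat: 4 + 42/60 + 52/3600 = 4.714444
  N → positive
  λ: 118 + 36/60 + 53.4/3600 = 118.614833
  W ⇒ negate
Point 3:
  Latitude: 27.3907′ = 0.456512°; total 71.456512
  N ⇒ keep positive
  λ: 10 + 39.4747/60 = 10.657912
  hemisphere W, so the sign is −
Point 4:
  Lat: 63 + 19.369/60 = 63.322817
  hemisphere S, so the sign is −
  Lon: 7.321′ = 0.122017°; total 145.122017
  E ⇒ keep positive

1. 63.02636, -145.02806
2. 4.71444, -118.61483
3. 71.45651, -10.65791
4. -63.32282, 145.12202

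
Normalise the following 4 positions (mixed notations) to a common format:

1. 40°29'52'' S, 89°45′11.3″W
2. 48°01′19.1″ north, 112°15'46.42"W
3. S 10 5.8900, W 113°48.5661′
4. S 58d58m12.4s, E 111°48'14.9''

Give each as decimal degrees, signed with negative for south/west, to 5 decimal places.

Point 1:
  Latitude: 40 + 29/60 + 52/3600 = 40.497778
  hemisphere S, so the sign is −
  Longitude: 89° + 45/60 + 11.3/3600 = 89 + 0.750000 + 0.003139 = 89.753139
  W ⇒ negate
Point 2:
  φ: 1′ + 19.1″ = 1.31833′; 48 + 1.31833/60 = 48.021972
  N ⇒ keep positive
  λ: 15′ + 46.42″ = 15.77367′; 112 + 15.77367/60 = 112.262894
  W ⇒ negate
Point 3:
  Lat: 10 + 5.89/60 = 10.098167
  S → negative
  Longitude: 113 + 48.5661/60 = 113.809435
  hemisphere W, so the sign is −
Point 4:
  φ: 58° + 58/60 + 12.4/3600 = 58 + 0.966667 + 0.003444 = 58.970111
  S ⇒ negate
  λ: 111 + 48/60 + 14.9/3600 = 111.804139
  E ⇒ keep positive

1. -40.49778, -89.75314
2. 48.02197, -112.26289
3. -10.09817, -113.80944
4. -58.97011, 111.80414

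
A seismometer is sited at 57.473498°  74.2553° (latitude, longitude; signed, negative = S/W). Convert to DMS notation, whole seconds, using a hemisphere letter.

57°28′25″ N, 74°15′19″ E

φ: 0.473498° → 28.40988′; 0.40988 × 60 = 24.59″
Lon: 0.255300° → 15.31800′; 0.31800 × 60 = 19.08″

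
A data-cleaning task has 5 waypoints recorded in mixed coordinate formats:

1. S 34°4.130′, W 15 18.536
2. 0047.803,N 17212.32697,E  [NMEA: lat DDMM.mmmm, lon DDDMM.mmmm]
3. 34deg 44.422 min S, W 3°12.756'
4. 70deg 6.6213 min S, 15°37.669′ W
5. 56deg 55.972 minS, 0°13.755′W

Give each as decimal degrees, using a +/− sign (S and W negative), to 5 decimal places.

Point 1:
  Latitude: 4.13′ = 0.068833°; total 34.068833
  S ⇒ negate
  λ: 15 + 18.536/60 = 15.308933
  W → negative
Point 2:
  Latitude: split at 2 digits → 00° and 47.803′; 0 + 47.803/60 = 0.796717
  N → positive
  λ: split at 3 digits → 172° and 12.32697′; 172 + 12.32697/60 = 172.205450
  E → positive
Point 3:
  φ: 34 + 44.422/60 = 34.740367
  hemisphere S, so the sign is −
  Lon: 3 + 12.756/60 = 3.212600
  hemisphere W, so the sign is −
Point 4:
  Lat: 6.6213′ = 0.110355°; total 70.110355
  S ⇒ negate
  λ: 15 + 37.669/60 = 15.627817
  W → negative
Point 5:
  Latitude: 56 + 55.972/60 = 56.932867
  S ⇒ negate
  Longitude: 0 + 13.755/60 = 0.229250
  W ⇒ negate

1. -34.06883, -15.30893
2. 0.79672, 172.20545
3. -34.74037, -3.21260
4. -70.11036, -15.62782
5. -56.93287, -0.22925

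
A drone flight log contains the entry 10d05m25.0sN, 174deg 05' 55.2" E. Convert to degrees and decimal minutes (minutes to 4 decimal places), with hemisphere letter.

Lat: 5 + 25/60 = 5.416667′
Longitude: 5 + 55.2/60 = 5.920000′

10° 5.4167′ N, 174° 5.9200′ E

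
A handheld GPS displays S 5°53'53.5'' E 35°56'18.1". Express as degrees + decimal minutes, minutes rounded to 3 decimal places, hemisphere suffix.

5° 53.892′ S, 35° 56.302′ E

φ: 53 + 53.5/60 = 53.89167′
Lon: seconds/60 = 0.30167; minutes = 56 + 0.30167 = 56.30167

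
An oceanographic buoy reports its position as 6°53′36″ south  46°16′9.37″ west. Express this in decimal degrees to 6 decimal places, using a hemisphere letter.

Lat: 53′ + 36″ = 53.60000′; 6 + 53.60000/60 = 6.8933333
λ: 46° + 16/60 + 9.37/3600 = 46 + 0.266667 + 0.002603 = 46.2692694

6.893333° S, 46.269269° W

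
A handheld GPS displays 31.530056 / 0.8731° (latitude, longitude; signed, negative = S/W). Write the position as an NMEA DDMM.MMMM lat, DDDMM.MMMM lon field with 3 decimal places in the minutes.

Latitude: 31° + 0.530056 × 60 = 31° 31.80336′
Lon: fractional part 0.873100 → 52.38600 minutes

3131.803,N / 00052.386,E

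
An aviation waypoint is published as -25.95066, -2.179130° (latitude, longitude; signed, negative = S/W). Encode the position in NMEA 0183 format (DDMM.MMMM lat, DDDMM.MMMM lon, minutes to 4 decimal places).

2557.0396,S / 00210.7478,W

Latitude is negative → S; |value| = 25.950660
φ: fractional part 0.950660 → 57.039600 minutes
Longitude is negative → W; |value| = 2.179130
λ: 2° + 0.179130 × 60 = 2° 10.747800′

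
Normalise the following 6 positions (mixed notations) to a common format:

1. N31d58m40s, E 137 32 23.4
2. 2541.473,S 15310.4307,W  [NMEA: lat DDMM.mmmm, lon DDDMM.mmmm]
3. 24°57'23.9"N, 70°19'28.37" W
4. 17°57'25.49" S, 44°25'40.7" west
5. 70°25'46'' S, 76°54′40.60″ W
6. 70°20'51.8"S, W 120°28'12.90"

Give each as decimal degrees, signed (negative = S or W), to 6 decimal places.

Point 1:
  Latitude: 58′ + 40″ = 58.66667′; 31 + 58.66667/60 = 31.9777778
  N → positive
  Lon: 32′ + 23.4″ = 32.39000′; 137 + 32.39000/60 = 137.5398333
  E ⇒ keep positive
Point 2:
  φ: degrees = first 2 digits = 25, minutes = 41.473; 25 + 41.473/60 = 25.6912167
  S ⇒ negate
  Lon: split at 3 digits → 153° and 10.4307′; 153 + 10.4307/60 = 153.1738450
  hemisphere W, so the sign is −
Point 3:
  φ: 24 + 57/60 + 23.9/3600 = 24.9566389
  N ⇒ keep positive
  λ: 70° + 19/60 + 28.37/3600 = 70 + 0.316667 + 0.007881 = 70.3245472
  hemisphere W, so the sign is −
Point 4:
  Lat: 17 + 57/60 + 25.49/3600 = 17.9570806
  hemisphere S, so the sign is −
  λ: 25′ + 40.7″ = 25.67833′; 44 + 25.67833/60 = 44.4279722
  hemisphere W, so the sign is −
Point 5:
  Latitude: 70 + 25/60 + 46/3600 = 70.4294444
  hemisphere S, so the sign is −
  Longitude: 76° + 54/60 + 40.6/3600 = 76 + 0.900000 + 0.011278 = 76.9112778
  W → negative
Point 6:
  Lat: 70° + 20/60 + 51.8/3600 = 70 + 0.333333 + 0.014389 = 70.3477222
  S ⇒ negate
  Longitude: 120° + 28/60 + 12.9/3600 = 120 + 0.466667 + 0.003583 = 120.4702500
  hemisphere W, so the sign is −

1. 31.977778, 137.539833
2. -25.691217, -153.173845
3. 24.956639, -70.324547
4. -17.957081, -44.427972
5. -70.429444, -76.911278
6. -70.347722, -120.470250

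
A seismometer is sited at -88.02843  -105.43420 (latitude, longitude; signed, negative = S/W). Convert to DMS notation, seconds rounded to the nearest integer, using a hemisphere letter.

Latitude is negative → S; |value| = 88.028430
Lat: whole degrees 88; 1.70580′ → 1′ and 42.35″
Longitude is negative → W; |value| = 105.434200
Lon: 0.434200° → 26.05200′; 0.05200 × 60 = 3.12″

88°01′42″ S, 105°26′3″ W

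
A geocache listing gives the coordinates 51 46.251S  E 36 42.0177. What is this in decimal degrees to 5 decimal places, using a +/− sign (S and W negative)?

Lat: 46.251′ = 0.770850°; total 51.770850
S ⇒ negate
λ: 36 + 42.0177/60 = 36.700295
E → positive

-51.77085, 36.70030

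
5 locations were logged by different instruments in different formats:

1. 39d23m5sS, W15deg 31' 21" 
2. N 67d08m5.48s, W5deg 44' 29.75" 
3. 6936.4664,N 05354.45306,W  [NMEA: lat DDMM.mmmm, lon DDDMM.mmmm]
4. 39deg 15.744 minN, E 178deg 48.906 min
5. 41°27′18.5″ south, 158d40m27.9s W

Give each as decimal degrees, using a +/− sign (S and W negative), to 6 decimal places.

Point 1:
  φ: 39 + 23/60 + 5/3600 = 39.3847222
  S → negative
  Longitude: 15 + 31/60 + 21/3600 = 15.5225000
  hemisphere W, so the sign is −
Point 2:
  Latitude: 8′ + 5.48″ = 8.09133′; 67 + 8.09133/60 = 67.1348556
  N ⇒ keep positive
  λ: 44′ + 29.75″ = 44.49583′; 5 + 44.49583/60 = 5.7415972
  W ⇒ negate
Point 3:
  φ: degrees = first 2 digits = 69, minutes = 36.4664; 69 + 36.4664/60 = 69.6077733
  N ⇒ keep positive
  Longitude: degrees = first 3 digits = 53, minutes = 54.45306; 53 + 54.45306/60 = 53.9075510
  hemisphere W, so the sign is −
Point 4:
  φ: 15.744′ = 0.262400°; total 39.2624000
  N → positive
  λ: 178 + 48.906/60 = 178.8151000
  E ⇒ keep positive
Point 5:
  φ: 41° + 27/60 + 18.5/3600 = 41 + 0.450000 + 0.005139 = 41.4551389
  S → negative
  λ: 158 + 40/60 + 27.9/3600 = 158.6744167
  W → negative

1. -39.384722, -15.522500
2. 67.134856, -5.741597
3. 69.607773, -53.907551
4. 39.262400, 178.815100
5. -41.455139, -158.674417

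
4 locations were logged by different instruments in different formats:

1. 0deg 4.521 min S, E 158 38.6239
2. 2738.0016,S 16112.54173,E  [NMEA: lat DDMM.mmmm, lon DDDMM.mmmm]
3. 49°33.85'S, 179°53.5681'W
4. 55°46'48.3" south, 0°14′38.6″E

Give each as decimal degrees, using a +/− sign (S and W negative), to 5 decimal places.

1. -0.07535, 158.64373
2. -27.63336, 161.20903
3. -49.56417, -179.89280
4. -55.78008, 0.24406

Point 1:
  Latitude: 0 + 4.521/60 = 0.075350
  S → negative
  Lon: 38.6239′ = 0.643732°; total 158.643732
  E → positive
Point 2:
  φ: split at 2 digits → 27° and 38.0016′; 27 + 38.0016/60 = 27.633360
  S → negative
  λ: degrees = first 3 digits = 161, minutes = 12.54173; 161 + 12.54173/60 = 161.209029
  E → positive
Point 3:
  Latitude: 49 + 33.85/60 = 49.564167
  S ⇒ negate
  Lon: 179 + 53.5681/60 = 179.892802
  W ⇒ negate
Point 4:
  Lat: 46′ + 48.3″ = 46.80500′; 55 + 46.80500/60 = 55.780083
  hemisphere S, so the sign is −
  Lon: 0° + 14/60 + 38.6/3600 = 0 + 0.233333 + 0.010722 = 0.244056
  E → positive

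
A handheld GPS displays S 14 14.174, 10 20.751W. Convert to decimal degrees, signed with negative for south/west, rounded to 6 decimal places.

-14.236233, -10.345850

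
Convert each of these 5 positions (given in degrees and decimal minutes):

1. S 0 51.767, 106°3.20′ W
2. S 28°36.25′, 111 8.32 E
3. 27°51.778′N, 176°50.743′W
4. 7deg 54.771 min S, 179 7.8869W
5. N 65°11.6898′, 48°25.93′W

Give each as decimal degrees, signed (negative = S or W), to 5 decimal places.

Point 1:
  φ: 0 + 51.767/60 = 0.862783
  S → negative
  Lon: 106 + 3.2/60 = 106.053333
  hemisphere W, so the sign is −
Point 2:
  Latitude: 36.25′ = 0.604167°; total 28.604167
  S ⇒ negate
  Lon: 111 + 8.32/60 = 111.138667
  E → positive
Point 3:
  Latitude: 51.778′ = 0.862967°; total 27.862967
  N → positive
  λ: 50.743′ = 0.845717°; total 176.845717
  W → negative
Point 4:
  Lat: 54.771′ = 0.912850°; total 7.912850
  S → negative
  Longitude: 7.8869′ = 0.131448°; total 179.131448
  W ⇒ negate
Point 5:
  Lat: 65 + 11.6898/60 = 65.194830
  N → positive
  Longitude: 48 + 25.93/60 = 48.432167
  hemisphere W, so the sign is −

1. -0.86278, -106.05333
2. -28.60417, 111.13867
3. 27.86297, -176.84572
4. -7.91285, -179.13145
5. 65.19483, -48.43217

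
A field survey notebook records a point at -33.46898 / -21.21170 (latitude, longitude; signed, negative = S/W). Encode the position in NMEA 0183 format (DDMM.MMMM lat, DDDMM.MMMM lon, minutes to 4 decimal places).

3328.1388,S / 02112.7020,W

Latitude is negative → S; |value| = 33.468980
Lat: fractional part 0.468980 → 28.138800 minutes
Longitude is negative → W; |value| = 21.211700
λ: fractional part 0.211700 → 12.702000 minutes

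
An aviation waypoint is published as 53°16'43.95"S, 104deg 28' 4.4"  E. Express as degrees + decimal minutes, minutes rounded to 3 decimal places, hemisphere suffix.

53° 16.733′ S, 104° 28.073′ E

Latitude: seconds/60 = 0.73250; minutes = 16 + 0.73250 = 16.73250
λ: seconds/60 = 0.07333; minutes = 28 + 0.07333 = 28.07333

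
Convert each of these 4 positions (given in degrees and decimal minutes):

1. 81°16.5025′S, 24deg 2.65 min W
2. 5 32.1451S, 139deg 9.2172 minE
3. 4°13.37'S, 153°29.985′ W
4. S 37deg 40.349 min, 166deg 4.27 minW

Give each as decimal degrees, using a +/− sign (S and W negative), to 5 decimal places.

Point 1:
  φ: 16.5025′ = 0.275042°; total 81.275042
  S → negative
  λ: 2.65′ = 0.044167°; total 24.044167
  W ⇒ negate
Point 2:
  Lat: 5 + 32.1451/60 = 5.535752
  hemisphere S, so the sign is −
  Lon: 139 + 9.2172/60 = 139.153620
  E ⇒ keep positive
Point 3:
  Latitude: 4 + 13.37/60 = 4.222833
  S → negative
  Longitude: 153 + 29.985/60 = 153.499750
  W → negative
Point 4:
  φ: 40.349′ = 0.672483°; total 37.672483
  S → negative
  λ: 166 + 4.27/60 = 166.071167
  hemisphere W, so the sign is −

1. -81.27504, -24.04417
2. -5.53575, 139.15362
3. -4.22283, -153.49975
4. -37.67248, -166.07117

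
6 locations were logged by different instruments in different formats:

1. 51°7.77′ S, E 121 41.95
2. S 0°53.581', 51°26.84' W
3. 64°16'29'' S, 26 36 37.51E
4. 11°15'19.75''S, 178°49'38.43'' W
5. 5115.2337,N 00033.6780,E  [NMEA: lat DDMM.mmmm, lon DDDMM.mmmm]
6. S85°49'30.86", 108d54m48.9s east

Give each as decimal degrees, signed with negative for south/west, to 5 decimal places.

Point 1:
  φ: 51 + 7.77/60 = 51.129500
  S → negative
  Longitude: 41.95′ = 0.699167°; total 121.699167
  E → positive
Point 2:
  φ: 53.581′ = 0.893017°; total 0.893017
  hemisphere S, so the sign is −
  Longitude: 51 + 26.84/60 = 51.447333
  hemisphere W, so the sign is −
Point 3:
  Latitude: 64° + 16/60 + 29/3600 = 64 + 0.266667 + 0.008056 = 64.274722
  hemisphere S, so the sign is −
  λ: 26° + 36/60 + 37.51/3600 = 26 + 0.600000 + 0.010419 = 26.610419
  E → positive
Point 4:
  Latitude: 15′ + 19.75″ = 15.32917′; 11 + 15.32917/60 = 11.255486
  S ⇒ negate
  Longitude: 178° + 49/60 + 38.43/3600 = 178 + 0.816667 + 0.010675 = 178.827342
  hemisphere W, so the sign is −
Point 5:
  Lat: split at 2 digits → 51° and 15.2337′; 51 + 15.2337/60 = 51.253895
  N → positive
  λ: split at 3 digits → 000° and 33.678′; 0 + 33.678/60 = 0.561300
  E → positive
Point 6:
  φ: 85 + 49/60 + 30.86/3600 = 85.825239
  S → negative
  Lon: 108° + 54/60 + 48.9/3600 = 108 + 0.900000 + 0.013583 = 108.913583
  E ⇒ keep positive

1. -51.12950, 121.69917
2. -0.89302, -51.44733
3. -64.27472, 26.61042
4. -11.25549, -178.82734
5. 51.25390, 0.56130
6. -85.82524, 108.91358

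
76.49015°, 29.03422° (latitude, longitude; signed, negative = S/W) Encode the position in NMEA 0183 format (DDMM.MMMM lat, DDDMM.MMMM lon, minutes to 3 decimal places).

Lat: 76° + 0.490150 × 60 = 76° 29.40900′
Longitude: minutes = (29.034220 − 29) × 60 = 2.05320

7629.409,N / 02902.053,E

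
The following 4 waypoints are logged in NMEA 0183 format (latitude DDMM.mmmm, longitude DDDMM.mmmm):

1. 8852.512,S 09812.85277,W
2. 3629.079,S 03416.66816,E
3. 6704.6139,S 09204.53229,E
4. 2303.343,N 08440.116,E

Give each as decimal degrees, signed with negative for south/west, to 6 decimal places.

1. -88.875200, -98.214213
2. -36.484650, 34.277803
3. -67.076898, 92.075538
4. 23.055717, 84.668600

Point 1:
  φ: degrees = first 2 digits = 88, minutes = 52.512; 88 + 52.512/60 = 88.8752000
  hemisphere S, so the sign is −
  Longitude: degrees = first 3 digits = 98, minutes = 12.85277; 98 + 12.85277/60 = 98.2142128
  hemisphere W, so the sign is −
Point 2:
  Lat: degrees = first 2 digits = 36, minutes = 29.079; 36 + 29.079/60 = 36.4846500
  S ⇒ negate
  Longitude: split at 3 digits → 034° and 16.66816′; 34 + 16.66816/60 = 34.2778027
  E → positive
Point 3:
  φ: split at 2 digits → 67° and 4.6139′; 67 + 4.6139/60 = 67.0768983
  hemisphere S, so the sign is −
  λ: degrees = first 3 digits = 92, minutes = 4.53229; 92 + 4.53229/60 = 92.0755382
  E ⇒ keep positive
Point 4:
  Lat: degrees = first 2 digits = 23, minutes = 3.343; 23 + 3.343/60 = 23.0557167
  N ⇒ keep positive
  Lon: degrees = first 3 digits = 84, minutes = 40.116; 84 + 40.116/60 = 84.6686000
  E → positive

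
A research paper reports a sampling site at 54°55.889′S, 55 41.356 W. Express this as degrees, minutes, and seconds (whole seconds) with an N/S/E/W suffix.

54°55′53″ S, 55°41′21″ W

Lat: fractional minutes 0.88900 × 60 = 53.34″
Lon: fractional minutes 0.35600 × 60 = 21.36″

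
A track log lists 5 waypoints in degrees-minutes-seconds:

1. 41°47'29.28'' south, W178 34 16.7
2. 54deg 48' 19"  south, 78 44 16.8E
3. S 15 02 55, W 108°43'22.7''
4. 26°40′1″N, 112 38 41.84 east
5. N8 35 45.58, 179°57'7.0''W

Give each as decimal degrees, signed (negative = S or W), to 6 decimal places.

Point 1:
  Lat: 41 + 47/60 + 29.28/3600 = 41.7914667
  S → negative
  Lon: 34′ + 16.7″ = 34.27833′; 178 + 34.27833/60 = 178.5713056
  W → negative
Point 2:
  φ: 48′ + 19″ = 48.31667′; 54 + 48.31667/60 = 54.8052778
  S ⇒ negate
  λ: 78° + 44/60 + 16.8/3600 = 78 + 0.733333 + 0.004667 = 78.7380000
  E → positive
Point 3:
  Lat: 2′ + 55″ = 2.91667′; 15 + 2.91667/60 = 15.0486111
  S → negative
  Longitude: 108 + 43/60 + 22.7/3600 = 108.7229722
  W ⇒ negate
Point 4:
  Latitude: 26° + 40/60 + 1/3600 = 26 + 0.666667 + 0.000278 = 26.6669444
  N → positive
  λ: 112° + 38/60 + 41.84/3600 = 112 + 0.633333 + 0.011622 = 112.6449556
  E → positive
Point 5:
  Latitude: 35′ + 45.58″ = 35.75967′; 8 + 35.75967/60 = 8.5959944
  N ⇒ keep positive
  Lon: 179 + 57/60 + 7/3600 = 179.9519444
  hemisphere W, so the sign is −

1. -41.791467, -178.571306
2. -54.805278, 78.738000
3. -15.048611, -108.722972
4. 26.666944, 112.644956
5. 8.595994, -179.951944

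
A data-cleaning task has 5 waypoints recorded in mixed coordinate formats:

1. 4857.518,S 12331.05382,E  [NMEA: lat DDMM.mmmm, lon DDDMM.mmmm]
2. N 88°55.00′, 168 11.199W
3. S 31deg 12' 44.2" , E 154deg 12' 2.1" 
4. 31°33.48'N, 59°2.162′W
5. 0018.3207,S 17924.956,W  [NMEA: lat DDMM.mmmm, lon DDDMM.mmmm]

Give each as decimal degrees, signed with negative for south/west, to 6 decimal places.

1. -48.958633, 123.517564
2. 88.916667, -168.186650
3. -31.212278, 154.200583
4. 31.558000, -59.036033
5. -0.305345, -179.415933

Point 1:
  Lat: degrees = first 2 digits = 48, minutes = 57.518; 48 + 57.518/60 = 48.9586333
  S ⇒ negate
  Longitude: split at 3 digits → 123° and 31.05382′; 123 + 31.05382/60 = 123.5175637
  E ⇒ keep positive
Point 2:
  Latitude: 55′ = 0.916667°; total 88.9166667
  N ⇒ keep positive
  Longitude: 11.199′ = 0.186650°; total 168.1866500
  W ⇒ negate
Point 3:
  Latitude: 31 + 12/60 + 44.2/3600 = 31.2122778
  hemisphere S, so the sign is −
  λ: 12′ + 2.1″ = 12.03500′; 154 + 12.03500/60 = 154.2005833
  E ⇒ keep positive
Point 4:
  φ: 33.48′ = 0.558000°; total 31.5580000
  N ⇒ keep positive
  λ: 59 + 2.162/60 = 59.0360333
  W → negative
Point 5:
  φ: degrees = first 2 digits = 0, minutes = 18.3207; 0 + 18.3207/60 = 0.3053450
  S → negative
  Longitude: split at 3 digits → 179° and 24.956′; 179 + 24.956/60 = 179.4159333
  hemisphere W, so the sign is −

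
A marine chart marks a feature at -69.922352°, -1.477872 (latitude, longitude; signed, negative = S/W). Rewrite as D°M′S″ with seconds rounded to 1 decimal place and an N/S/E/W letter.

69°55′20.5″ S, 1°28′40.3″ W

Latitude is negative → S; |value| = 69.922352
φ: 0.922352° → 55.34112′; 0.34112 × 60 = 20.467″
Longitude is negative → W; |value| = 1.477872
Longitude: whole degrees 1; 28.67232′ → 28′ and 40.339″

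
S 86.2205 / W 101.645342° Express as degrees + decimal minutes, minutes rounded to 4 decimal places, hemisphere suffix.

86° 13.2300′ S, 101° 38.7205′ W

Latitude: 86° + 0.220500 × 60 = 86° 13.230000′
λ: fractional part 0.645342 → 38.720520 minutes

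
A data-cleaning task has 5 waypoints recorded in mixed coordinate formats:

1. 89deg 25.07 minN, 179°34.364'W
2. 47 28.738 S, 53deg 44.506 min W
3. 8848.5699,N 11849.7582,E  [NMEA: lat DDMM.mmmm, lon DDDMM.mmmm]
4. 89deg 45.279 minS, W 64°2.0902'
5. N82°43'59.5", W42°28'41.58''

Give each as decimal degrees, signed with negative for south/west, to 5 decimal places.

Point 1:
  φ: 89 + 25.07/60 = 89.417833
  N ⇒ keep positive
  λ: 34.364′ = 0.572733°; total 179.572733
  W ⇒ negate
Point 2:
  Lat: 47 + 28.738/60 = 47.478967
  S ⇒ negate
  Lon: 44.506′ = 0.741767°; total 53.741767
  W ⇒ negate
Point 3:
  φ: degrees = first 2 digits = 88, minutes = 48.5699; 88 + 48.5699/60 = 88.809498
  N → positive
  Lon: degrees = first 3 digits = 118, minutes = 49.7582; 118 + 49.7582/60 = 118.829303
  E ⇒ keep positive
Point 4:
  Lat: 89 + 45.279/60 = 89.754650
  S ⇒ negate
  Longitude: 64 + 2.0902/60 = 64.034837
  W ⇒ negate
Point 5:
  Lat: 43′ + 59.5″ = 43.99167′; 82 + 43.99167/60 = 82.733194
  N → positive
  Lon: 42° + 28/60 + 41.58/3600 = 42 + 0.466667 + 0.011550 = 42.478217
  W → negative

1. 89.41783, -179.57273
2. -47.47897, -53.74177
3. 88.80950, 118.82930
4. -89.75465, -64.03484
5. 82.73319, -42.47822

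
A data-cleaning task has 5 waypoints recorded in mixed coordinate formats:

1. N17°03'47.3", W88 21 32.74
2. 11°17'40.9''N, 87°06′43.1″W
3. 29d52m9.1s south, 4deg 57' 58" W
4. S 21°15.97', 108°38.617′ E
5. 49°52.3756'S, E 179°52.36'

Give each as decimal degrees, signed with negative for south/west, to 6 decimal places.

Point 1:
  φ: 17° + 3/60 + 47.3/3600 = 17 + 0.050000 + 0.013139 = 17.0631389
  N → positive
  Longitude: 21′ + 32.74″ = 21.54567′; 88 + 21.54567/60 = 88.3590944
  W ⇒ negate
Point 2:
  φ: 11 + 17/60 + 40.9/3600 = 11.2946944
  N ⇒ keep positive
  Longitude: 87 + 6/60 + 43.1/3600 = 87.1119722
  hemisphere W, so the sign is −
Point 3:
  Latitude: 29 + 52/60 + 9.1/3600 = 29.8691944
  S ⇒ negate
  Longitude: 57′ + 58″ = 57.96667′; 4 + 57.96667/60 = 4.9661111
  W → negative
Point 4:
  Lat: 15.97′ = 0.266167°; total 21.2661667
  S → negative
  Lon: 108 + 38.617/60 = 108.6436167
  E → positive
Point 5:
  Lat: 49 + 52.3756/60 = 49.8729267
  S → negative
  λ: 52.36′ = 0.872667°; total 179.8726667
  E ⇒ keep positive

1. 17.063139, -88.359094
2. 11.294694, -87.111972
3. -29.869194, -4.966111
4. -21.266167, 108.643617
5. -49.872927, 179.872667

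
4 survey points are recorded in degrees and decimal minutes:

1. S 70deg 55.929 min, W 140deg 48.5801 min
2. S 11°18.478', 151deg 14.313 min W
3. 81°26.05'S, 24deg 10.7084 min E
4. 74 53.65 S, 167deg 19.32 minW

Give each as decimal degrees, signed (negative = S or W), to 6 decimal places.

Point 1:
  Lat: 70 + 55.929/60 = 70.9321500
  S → negative
  Lon: 140 + 48.5801/60 = 140.8096683
  W ⇒ negate
Point 2:
  φ: 11 + 18.478/60 = 11.3079667
  S → negative
  Longitude: 14.313′ = 0.238550°; total 151.2385500
  W ⇒ negate
Point 3:
  Latitude: 26.05′ = 0.434167°; total 81.4341667
  hemisphere S, so the sign is −
  Longitude: 24 + 10.7084/60 = 24.1784733
  E ⇒ keep positive
Point 4:
  φ: 74 + 53.65/60 = 74.8941667
  S ⇒ negate
  Lon: 167 + 19.32/60 = 167.3220000
  W ⇒ negate

1. -70.932150, -140.809668
2. -11.307967, -151.238550
3. -81.434167, 24.178473
4. -74.894167, -167.322000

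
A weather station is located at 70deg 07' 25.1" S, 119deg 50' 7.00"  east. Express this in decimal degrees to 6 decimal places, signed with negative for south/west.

Latitude: 7′ + 25.1″ = 7.41833′; 70 + 7.41833/60 = 70.1236389
hemisphere S, so the sign is −
Longitude: 119 + 50/60 + 7/3600 = 119.8352778
E ⇒ keep positive

-70.123639, 119.835278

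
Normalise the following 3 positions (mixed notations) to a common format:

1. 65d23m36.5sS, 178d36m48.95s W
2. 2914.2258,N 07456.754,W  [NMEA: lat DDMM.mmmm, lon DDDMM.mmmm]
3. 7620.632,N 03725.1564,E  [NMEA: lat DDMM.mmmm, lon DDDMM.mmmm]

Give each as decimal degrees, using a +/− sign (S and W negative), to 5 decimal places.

1. -65.39347, -178.61360
2. 29.23710, -74.94590
3. 76.34387, 37.41927

Point 1:
  Lat: 65° + 23/60 + 36.5/3600 = 65 + 0.383333 + 0.010139 = 65.393472
  S → negative
  Lon: 178° + 36/60 + 48.95/3600 = 178 + 0.600000 + 0.013597 = 178.613597
  W ⇒ negate
Point 2:
  Lat: degrees = first 2 digits = 29, minutes = 14.2258; 29 + 14.2258/60 = 29.237097
  N ⇒ keep positive
  Longitude: split at 3 digits → 074° and 56.754′; 74 + 56.754/60 = 74.945900
  W → negative
Point 3:
  Lat: split at 2 digits → 76° and 20.632′; 76 + 20.632/60 = 76.343867
  N ⇒ keep positive
  λ: split at 3 digits → 037° and 25.1564′; 37 + 25.1564/60 = 37.419273
  E ⇒ keep positive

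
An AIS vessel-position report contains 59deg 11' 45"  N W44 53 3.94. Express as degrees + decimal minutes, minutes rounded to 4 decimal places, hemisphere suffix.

59° 11.7500′ N, 44° 53.0657′ W

Latitude: 11 + 45/60 = 11.750000′
Longitude: seconds/60 = 0.06567; minutes = 53 + 0.06567 = 53.065667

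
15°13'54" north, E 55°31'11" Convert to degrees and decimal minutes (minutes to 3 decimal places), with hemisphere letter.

15° 13.900′ N, 55° 31.183′ E

Lat: 13 + 54/60 = 13.90000′
λ: 31 + 11/60 = 31.18333′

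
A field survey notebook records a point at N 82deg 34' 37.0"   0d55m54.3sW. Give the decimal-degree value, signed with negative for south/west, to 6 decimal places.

Lat: 82° + 34/60 + 37/3600 = 82 + 0.566667 + 0.010278 = 82.5769444
N → positive
Longitude: 55′ + 54.3″ = 55.90500′; 0 + 55.90500/60 = 0.9317500
hemisphere W, so the sign is −

82.576944, -0.931750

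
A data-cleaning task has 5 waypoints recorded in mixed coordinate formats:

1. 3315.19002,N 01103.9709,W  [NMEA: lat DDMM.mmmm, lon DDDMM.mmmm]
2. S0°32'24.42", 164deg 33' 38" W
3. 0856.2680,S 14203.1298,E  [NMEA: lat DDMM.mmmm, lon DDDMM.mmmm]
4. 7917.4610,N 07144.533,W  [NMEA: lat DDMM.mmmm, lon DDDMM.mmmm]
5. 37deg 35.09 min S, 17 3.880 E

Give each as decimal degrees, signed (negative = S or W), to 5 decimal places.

Point 1:
  Lat: split at 2 digits → 33° and 15.19002′; 33 + 15.19002/60 = 33.253167
  N → positive
  Longitude: degrees = first 3 digits = 11, minutes = 3.9709; 11 + 3.9709/60 = 11.066182
  hemisphere W, so the sign is −
Point 2:
  Latitude: 32′ + 24.42″ = 32.40700′; 0 + 32.40700/60 = 0.540117
  S → negative
  Lon: 33′ + 38″ = 33.63333′; 164 + 33.63333/60 = 164.560556
  W → negative
Point 3:
  Lat: split at 2 digits → 08° and 56.268′; 8 + 56.268/60 = 8.937800
  S ⇒ negate
  λ: split at 3 digits → 142° and 3.1298′; 142 + 3.1298/60 = 142.052163
  E ⇒ keep positive
Point 4:
  φ: split at 2 digits → 79° and 17.461′; 79 + 17.461/60 = 79.291017
  N ⇒ keep positive
  λ: split at 3 digits → 071° and 44.533′; 71 + 44.533/60 = 71.742217
  hemisphere W, so the sign is −
Point 5:
  φ: 37 + 35.09/60 = 37.584833
  S ⇒ negate
  λ: 17 + 3.88/60 = 17.064667
  E ⇒ keep positive

1. 33.25317, -11.06618
2. -0.54012, -164.56056
3. -8.93780, 142.05216
4. 79.29102, -71.74222
5. -37.58483, 17.06467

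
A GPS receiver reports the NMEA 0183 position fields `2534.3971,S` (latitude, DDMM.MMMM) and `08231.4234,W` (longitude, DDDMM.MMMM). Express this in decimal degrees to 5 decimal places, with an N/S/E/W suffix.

25.57329° S, 82.52372° W

Lat: degrees = first 2 digits = 25, minutes = 34.3971; 25 + 34.3971/60 = 25.573285
Lon: degrees = first 3 digits = 82, minutes = 31.4234; 82 + 31.4234/60 = 82.523723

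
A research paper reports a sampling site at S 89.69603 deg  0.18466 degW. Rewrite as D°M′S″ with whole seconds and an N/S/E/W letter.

89°41′46″ S, 0°11′5″ W

Latitude: 0.696030° → 41.76180′; 0.76180 × 60 = 45.71″
Lon: 0.184660 × 60 = 11.07960′ → 11′, remainder × 60 = 4.78″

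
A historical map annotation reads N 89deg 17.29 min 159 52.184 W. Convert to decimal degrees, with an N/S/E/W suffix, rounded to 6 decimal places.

Lat: 17.29′ = 0.288167°; total 89.2881667
Longitude: 159 + 52.184/60 = 159.8697333

89.288167° N, 159.869733° W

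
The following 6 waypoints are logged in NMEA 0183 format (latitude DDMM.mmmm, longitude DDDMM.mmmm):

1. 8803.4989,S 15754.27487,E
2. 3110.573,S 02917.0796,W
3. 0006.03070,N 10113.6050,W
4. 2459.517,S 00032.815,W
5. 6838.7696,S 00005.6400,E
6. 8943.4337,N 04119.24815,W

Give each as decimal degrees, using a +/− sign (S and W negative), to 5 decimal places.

Point 1:
  Lat: degrees = first 2 digits = 88, minutes = 3.4989; 88 + 3.4989/60 = 88.058315
  hemisphere S, so the sign is −
  Lon: split at 3 digits → 157° and 54.27487′; 157 + 54.27487/60 = 157.904581
  E → positive
Point 2:
  Lat: split at 2 digits → 31° and 10.573′; 31 + 10.573/60 = 31.176217
  S → negative
  λ: split at 3 digits → 029° and 17.0796′; 29 + 17.0796/60 = 29.284660
  W → negative
Point 3:
  φ: split at 2 digits → 00° and 6.0307′; 0 + 6.0307/60 = 0.100512
  N ⇒ keep positive
  Lon: split at 3 digits → 101° and 13.605′; 101 + 13.605/60 = 101.226750
  hemisphere W, so the sign is −
Point 4:
  Lat: split at 2 digits → 24° and 59.517′; 24 + 59.517/60 = 24.991950
  S ⇒ negate
  λ: degrees = first 3 digits = 0, minutes = 32.815; 0 + 32.815/60 = 0.546917
  W → negative
Point 5:
  Lat: split at 2 digits → 68° and 38.7696′; 68 + 38.7696/60 = 68.646160
  S ⇒ negate
  Lon: split at 3 digits → 000° and 5.64′; 0 + 5.64/60 = 0.094000
  E → positive
Point 6:
  φ: degrees = first 2 digits = 89, minutes = 43.4337; 89 + 43.4337/60 = 89.723895
  N ⇒ keep positive
  Longitude: degrees = first 3 digits = 41, minutes = 19.24815; 41 + 19.24815/60 = 41.320803
  hemisphere W, so the sign is −

1. -88.05832, 157.90458
2. -31.17622, -29.28466
3. 0.10051, -101.22675
4. -24.99195, -0.54692
5. -68.64616, 0.09400
6. 89.72390, -41.32080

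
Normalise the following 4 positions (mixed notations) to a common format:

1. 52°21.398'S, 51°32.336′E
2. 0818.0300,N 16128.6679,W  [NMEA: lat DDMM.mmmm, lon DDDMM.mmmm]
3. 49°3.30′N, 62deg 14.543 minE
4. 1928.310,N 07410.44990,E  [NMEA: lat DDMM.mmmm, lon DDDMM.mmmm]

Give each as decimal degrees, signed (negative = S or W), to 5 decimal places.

1. -52.35663, 51.53893
2. 8.30050, -161.47780
3. 49.05500, 62.24238
4. 19.47183, 74.17417

Point 1:
  Latitude: 21.398′ = 0.356633°; total 52.356633
  S → negative
  λ: 32.336′ = 0.538933°; total 51.538933
  E → positive
Point 2:
  Lat: degrees = first 2 digits = 8, minutes = 18.03; 8 + 18.03/60 = 8.300500
  N ⇒ keep positive
  Lon: split at 3 digits → 161° and 28.6679′; 161 + 28.6679/60 = 161.477798
  W → negative
Point 3:
  Latitude: 49 + 3.3/60 = 49.055000
  N ⇒ keep positive
  Longitude: 14.543′ = 0.242383°; total 62.242383
  E → positive
Point 4:
  Latitude: degrees = first 2 digits = 19, minutes = 28.31; 19 + 28.31/60 = 19.471833
  N → positive
  Lon: degrees = first 3 digits = 74, minutes = 10.4499; 74 + 10.4499/60 = 74.174165
  E → positive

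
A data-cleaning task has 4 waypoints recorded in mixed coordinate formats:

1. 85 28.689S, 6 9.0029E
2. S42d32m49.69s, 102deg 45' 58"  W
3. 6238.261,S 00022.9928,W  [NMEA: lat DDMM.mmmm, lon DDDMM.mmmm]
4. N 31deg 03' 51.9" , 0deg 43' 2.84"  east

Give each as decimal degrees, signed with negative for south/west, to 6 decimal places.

1. -85.478150, 6.150048
2. -42.547136, -102.766111
3. -62.637683, -0.383213
4. 31.064417, 0.717456

Point 1:
  Latitude: 85 + 28.689/60 = 85.4781500
  hemisphere S, so the sign is −
  λ: 9.0029′ = 0.150048°; total 6.1500483
  E → positive
Point 2:
  Latitude: 42° + 32/60 + 49.69/3600 = 42 + 0.533333 + 0.013803 = 42.5471361
  S ⇒ negate
  λ: 102 + 45/60 + 58/3600 = 102.7661111
  W → negative
Point 3:
  Lat: split at 2 digits → 62° and 38.261′; 62 + 38.261/60 = 62.6376833
  S → negative
  λ: degrees = first 3 digits = 0, minutes = 22.9928; 0 + 22.9928/60 = 0.3832133
  W ⇒ negate
Point 4:
  Latitude: 3′ + 51.9″ = 3.86500′; 31 + 3.86500/60 = 31.0644167
  N ⇒ keep positive
  λ: 43′ + 2.84″ = 43.04733′; 0 + 43.04733/60 = 0.7174556
  E → positive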